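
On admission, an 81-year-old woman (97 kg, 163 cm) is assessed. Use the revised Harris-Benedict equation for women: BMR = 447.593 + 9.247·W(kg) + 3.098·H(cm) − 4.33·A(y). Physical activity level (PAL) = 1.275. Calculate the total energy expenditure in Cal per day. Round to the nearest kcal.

1911 Cal per day

Harris-Benedict: BMR = 447.593 + 9.247(97) + 3.098(163) − 4.33(81) = 1498.796 kcal/day.
TEE = BMR × activity factor = 1498.796 × 1.275 = 1910.9649 kcal/day.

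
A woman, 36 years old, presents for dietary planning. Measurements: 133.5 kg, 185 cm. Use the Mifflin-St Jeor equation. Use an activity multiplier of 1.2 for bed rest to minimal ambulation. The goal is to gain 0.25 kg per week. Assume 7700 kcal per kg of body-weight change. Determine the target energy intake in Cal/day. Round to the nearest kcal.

Mifflin-St Jeor (female): BMR = 10(133.5) + 6.25(185) − 5(36) − 161 = 1335 + 1156.25 − 180 − 161 = 2150.25 kcal/day.
TEE = 2150.25 × 1.2 = 2580.3 kcal/day.
Required daily surplus = 0.25 × 7700 ÷ 7 = 275 kcal/day.
Target intake = 2580.3 + 275 = 2855.3 kcal/day.

2855 Cal/day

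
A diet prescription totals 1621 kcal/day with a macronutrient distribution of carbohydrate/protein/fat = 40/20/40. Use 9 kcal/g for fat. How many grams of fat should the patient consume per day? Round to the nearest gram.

72 g/day

Fat energy = 40% × 1621 = 648.4 kcal.
At 9 kcal/g: 648.4 ÷ 9 = 72.0444 g.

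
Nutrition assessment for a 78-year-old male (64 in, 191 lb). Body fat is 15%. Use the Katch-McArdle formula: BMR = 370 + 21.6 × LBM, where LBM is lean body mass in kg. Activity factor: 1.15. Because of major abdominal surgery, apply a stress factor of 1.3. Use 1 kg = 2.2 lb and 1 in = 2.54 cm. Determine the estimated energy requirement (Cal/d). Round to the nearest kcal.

Convert to metric: weight = 191 ÷ 2.2 = 86.8182 kg; height = 64 × 2.54 = 162.56 cm.
LBM = 86.8182 × (1 − 0.15) = 73.7955 kg. Katch-McArdle: BMR = 370 + 21.6 × 73.7955 = 1963.9818 kcal/day.
TEE = BMR × activity factor = 1963.9818 × 1.15 = 2258.5791 kcal/day.
Apply stress factor: 2258.5791 × 1.3 = 2936.1528 kcal/day.

2936 Cal/d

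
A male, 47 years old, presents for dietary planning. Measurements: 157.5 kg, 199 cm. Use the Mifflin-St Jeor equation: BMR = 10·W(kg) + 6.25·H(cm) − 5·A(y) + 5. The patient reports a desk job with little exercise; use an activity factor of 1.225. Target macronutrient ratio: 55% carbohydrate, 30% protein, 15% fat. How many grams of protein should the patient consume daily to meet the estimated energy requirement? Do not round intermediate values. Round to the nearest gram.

238 g/day

Mifflin-St Jeor (male): BMR = 10(157.5) + 6.25(199) − 5(47) + 5 = 1575 + 1243.75 − 235 + 5 = 2588.75 kcal/day.
TEE = 2588.75 × 1.225 = 3171.2188 kcal/day.
Protein energy = 30% × 3171.2188 = 951.3656 kcal.
Protein = 951.3656 ÷ 4 kcal/g = 237.8414 g.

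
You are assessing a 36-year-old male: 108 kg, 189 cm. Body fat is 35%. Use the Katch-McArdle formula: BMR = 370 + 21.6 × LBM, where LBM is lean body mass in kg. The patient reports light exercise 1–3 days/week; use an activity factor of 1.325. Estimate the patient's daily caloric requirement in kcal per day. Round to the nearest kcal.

2499 kcal per day

LBM = 108 × (1 − 0.35) = 70.2 kg. Katch-McArdle: BMR = 370 + 21.6 × 70.2 = 1886.32 kcal/day.
TEE = BMR × activity factor = 1886.32 × 1.325 = 2499.374 kcal/day.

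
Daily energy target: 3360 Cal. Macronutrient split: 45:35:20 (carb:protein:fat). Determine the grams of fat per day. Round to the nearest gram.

75 g/day

Fat energy = 20% × 3360 = 672 kcal.
At 9 kcal/g: 672 ÷ 9 = 74.6667 g.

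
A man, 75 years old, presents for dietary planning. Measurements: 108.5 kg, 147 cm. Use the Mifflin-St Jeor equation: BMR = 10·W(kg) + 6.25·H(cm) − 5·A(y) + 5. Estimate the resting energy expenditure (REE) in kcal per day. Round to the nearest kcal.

1634 kcal per day

Mifflin-St Jeor (male): BMR = 10(108.5) + 6.25(147) − 5(75) + 5 = 1085 + 918.75 − 375 + 5 = 1633.75 kcal/day.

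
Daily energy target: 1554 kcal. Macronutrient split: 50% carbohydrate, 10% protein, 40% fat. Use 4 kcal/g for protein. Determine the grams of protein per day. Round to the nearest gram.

39 g/day

Protein energy = 10% × 1554 = 155.4 kcal.
At 4 kcal/g: 155.4 ÷ 4 = 38.85 g.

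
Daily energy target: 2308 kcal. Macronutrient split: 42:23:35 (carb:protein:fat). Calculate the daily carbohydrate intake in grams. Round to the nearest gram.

242 g/day

Carbohydrate energy = 42% × 2308 = 969.36 kcal.
At 4 kcal/g: 969.36 ÷ 4 = 242.34 g.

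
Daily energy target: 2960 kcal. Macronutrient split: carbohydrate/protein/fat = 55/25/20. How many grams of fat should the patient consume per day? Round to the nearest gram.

66 g/day

Fat energy = 20% × 2960 = 592 kcal.
At 9 kcal/g: 592 ÷ 9 = 65.7778 g.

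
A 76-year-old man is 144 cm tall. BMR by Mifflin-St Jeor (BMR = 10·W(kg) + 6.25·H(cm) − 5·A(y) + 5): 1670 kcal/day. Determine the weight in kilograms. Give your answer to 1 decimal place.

114.5 kg

1670 = 10·W + 6.25(144) − 5(76) + 5
10·W = 1670 − 525 = 1145, so W = 114.5 kg.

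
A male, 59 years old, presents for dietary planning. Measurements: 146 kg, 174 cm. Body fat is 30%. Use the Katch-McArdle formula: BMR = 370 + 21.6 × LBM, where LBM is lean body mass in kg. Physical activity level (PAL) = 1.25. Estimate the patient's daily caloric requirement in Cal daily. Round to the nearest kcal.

3222 Cal daily

LBM = 146 × (1 − 0.3) = 102.2 kg. Katch-McArdle: BMR = 370 + 21.6 × 102.2 = 2577.52 kcal/day.
TEE = BMR × activity factor = 2577.52 × 1.25 = 3221.9 kcal/day.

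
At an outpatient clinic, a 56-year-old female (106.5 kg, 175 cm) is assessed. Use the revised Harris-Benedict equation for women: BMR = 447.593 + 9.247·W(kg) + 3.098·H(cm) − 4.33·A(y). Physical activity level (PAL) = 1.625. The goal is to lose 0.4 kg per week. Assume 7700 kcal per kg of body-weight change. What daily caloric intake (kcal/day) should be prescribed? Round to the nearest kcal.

2375 kcal/day

Harris-Benedict: BMR = 447.593 + 9.247(106.5) + 3.098(175) − 4.33(56) = 1732.0685 kcal/day.
TEE = 1732.0685 × 1.625 = 2814.6113 kcal/day.
Required daily deficit = 0.4 × 7700 ÷ 7 = 440 kcal/day.
Target intake = 2814.6113 − 440 = 2374.6113 kcal/day.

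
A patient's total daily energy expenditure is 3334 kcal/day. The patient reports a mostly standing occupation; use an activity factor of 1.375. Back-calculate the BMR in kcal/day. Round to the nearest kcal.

BMR = TEE ÷ activity factor = 3334 ÷ 1.375 = 2424.7273 kcal/day.

2425 kcal/day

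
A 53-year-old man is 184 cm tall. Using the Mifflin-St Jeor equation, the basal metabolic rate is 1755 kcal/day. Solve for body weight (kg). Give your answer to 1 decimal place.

86.5 kg

1755 = 10·W + 6.25(184) − 5(53) + 5
10·W = 1755 − 890 = 865, so W = 86.5 kg.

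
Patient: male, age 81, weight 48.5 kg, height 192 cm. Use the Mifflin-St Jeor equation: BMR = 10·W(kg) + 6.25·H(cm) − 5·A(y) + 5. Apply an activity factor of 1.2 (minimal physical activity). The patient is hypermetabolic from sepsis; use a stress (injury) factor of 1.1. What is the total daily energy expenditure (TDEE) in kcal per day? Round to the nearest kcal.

1696 kcal per day

Mifflin-St Jeor (male): BMR = 10(48.5) + 6.25(192) − 5(81) + 5 = 485 + 1200 − 405 + 5 = 1285 kcal/day.
TEE = BMR × activity factor = 1285 × 1.2 = 1542 kcal/day.
Apply stress factor: 1542 × 1.1 = 1696.2 kcal/day.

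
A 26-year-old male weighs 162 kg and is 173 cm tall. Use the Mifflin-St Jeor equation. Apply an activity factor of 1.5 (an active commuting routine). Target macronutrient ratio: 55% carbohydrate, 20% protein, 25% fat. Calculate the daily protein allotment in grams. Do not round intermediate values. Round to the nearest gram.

193 g/day

Mifflin-St Jeor (male): BMR = 10(162) + 6.25(173) − 5(26) + 5 = 1620 + 1081.25 − 130 + 5 = 2576.25 kcal/day.
TEE = 2576.25 × 1.5 = 3864.375 kcal/day.
Protein energy = 20% × 3864.375 = 772.875 kcal.
Protein = 772.875 ÷ 4 kcal/g = 193.2188 g.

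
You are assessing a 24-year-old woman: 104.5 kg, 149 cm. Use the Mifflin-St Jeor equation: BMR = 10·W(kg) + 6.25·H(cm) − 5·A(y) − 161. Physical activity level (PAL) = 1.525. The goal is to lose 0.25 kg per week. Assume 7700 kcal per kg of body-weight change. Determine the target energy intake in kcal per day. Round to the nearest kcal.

2310 kcal per day

Mifflin-St Jeor (female): BMR = 10(104.5) + 6.25(149) − 5(24) − 161 = 1045 + 931.25 − 120 − 161 = 1695.25 kcal/day.
TEE = 1695.25 × 1.525 = 2585.2563 kcal/day.
Required daily deficit = 0.25 × 7700 ÷ 7 = 275 kcal/day.
Target intake = 2585.2563 − 275 = 2310.2563 kcal/day.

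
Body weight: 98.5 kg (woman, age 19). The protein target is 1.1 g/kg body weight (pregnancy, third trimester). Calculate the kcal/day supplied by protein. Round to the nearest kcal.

433 kcal/day

Protein = 1.1 g/kg × 98.5 kg = 108.35 g/day.
Protein energy = 108.35 g × 4 kcal/g = 433.4 kcal/day.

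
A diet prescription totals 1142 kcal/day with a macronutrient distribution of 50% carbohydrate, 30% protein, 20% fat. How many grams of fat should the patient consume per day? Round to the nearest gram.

25 g/day

Fat energy = 20% × 1142 = 228.4 kcal.
At 9 kcal/g: 228.4 ÷ 9 = 25.3778 g.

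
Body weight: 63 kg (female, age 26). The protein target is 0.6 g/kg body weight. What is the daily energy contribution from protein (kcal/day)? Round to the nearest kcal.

Protein = 0.6 g/kg × 63 kg = 37.8 g/day.
Protein energy = 37.8 g × 4 kcal/g = 151.2 kcal/day.

151 kcal/day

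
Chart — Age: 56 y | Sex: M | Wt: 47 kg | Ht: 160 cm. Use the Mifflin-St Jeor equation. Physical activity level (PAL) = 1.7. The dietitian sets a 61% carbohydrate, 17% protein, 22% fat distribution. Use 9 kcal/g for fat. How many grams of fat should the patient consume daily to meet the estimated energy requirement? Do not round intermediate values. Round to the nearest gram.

Mifflin-St Jeor (male): BMR = 10(47) + 6.25(160) − 5(56) + 5 = 470 + 1000 − 280 + 5 = 1195 kcal/day.
TEE = 1195 × 1.7 = 2031.5 kcal/day.
Fat energy = 22% × 2031.5 = 446.93 kcal.
Fat = 446.93 ÷ 9 kcal/g = 49.6589 g.

50 g/day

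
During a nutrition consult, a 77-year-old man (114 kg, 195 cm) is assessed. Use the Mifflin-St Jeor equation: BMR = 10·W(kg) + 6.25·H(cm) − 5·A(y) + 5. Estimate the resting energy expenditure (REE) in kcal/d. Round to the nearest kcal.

1979 kcal/d

Mifflin-St Jeor (male): BMR = 10(114) + 6.25(195) − 5(77) + 5 = 1140 + 1218.75 − 385 + 5 = 1978.75 kcal/day.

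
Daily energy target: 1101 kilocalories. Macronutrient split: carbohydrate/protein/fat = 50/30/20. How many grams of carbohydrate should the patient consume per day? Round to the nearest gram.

138 g/day

Carbohydrate energy = 50% × 1101 = 550.5 kcal.
At 4 kcal/g: 550.5 ÷ 4 = 137.625 g.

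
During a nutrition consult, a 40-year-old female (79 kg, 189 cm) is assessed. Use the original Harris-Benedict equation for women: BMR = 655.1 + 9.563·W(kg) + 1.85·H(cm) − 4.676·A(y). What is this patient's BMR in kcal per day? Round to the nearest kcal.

1573 kcal per day

Harris-Benedict: BMR = 655.1 + 9.563(79) + 1.85(189) − 4.676(40) = 1573.187 kcal/day.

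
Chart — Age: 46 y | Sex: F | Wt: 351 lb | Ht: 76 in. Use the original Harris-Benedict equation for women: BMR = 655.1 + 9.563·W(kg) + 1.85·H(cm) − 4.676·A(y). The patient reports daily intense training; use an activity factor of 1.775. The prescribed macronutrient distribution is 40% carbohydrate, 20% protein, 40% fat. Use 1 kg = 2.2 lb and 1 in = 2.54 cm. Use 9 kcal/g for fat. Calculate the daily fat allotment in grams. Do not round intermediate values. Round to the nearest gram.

183 g/day

Convert to metric: weight = 351 ÷ 2.2 = 159.5455 kg; height = 76 × 2.54 = 193.04 cm.
Harris-Benedict: BMR = 655.1 + 9.563(159.5455) + 1.85(193.04) − 4.676(46) = 2322.8612 kcal/day.
TEE = 2322.8612 × 1.775 = 4123.0786 kcal/day.
Fat energy = 40% × 4123.0786 = 1649.2314 kcal.
Fat = 1649.2314 ÷ 9 kcal/g = 183.2479 g.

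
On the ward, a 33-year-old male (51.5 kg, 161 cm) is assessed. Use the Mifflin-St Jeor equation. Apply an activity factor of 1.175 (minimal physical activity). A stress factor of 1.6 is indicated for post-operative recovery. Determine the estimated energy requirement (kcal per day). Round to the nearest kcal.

2559 kcal per day

Mifflin-St Jeor (male): BMR = 10(51.5) + 6.25(161) − 5(33) + 5 = 515 + 1006.25 − 165 + 5 = 1361.25 kcal/day.
TEE = BMR × activity factor = 1361.25 × 1.175 = 1599.4688 kcal/day.
Apply stress factor: 1599.4688 × 1.6 = 2559.15 kcal/day.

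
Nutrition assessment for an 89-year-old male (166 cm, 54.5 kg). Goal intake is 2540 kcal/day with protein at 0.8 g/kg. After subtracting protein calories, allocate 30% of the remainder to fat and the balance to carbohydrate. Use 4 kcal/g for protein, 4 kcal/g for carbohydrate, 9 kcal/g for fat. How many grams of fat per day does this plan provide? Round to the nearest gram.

79 g/day

Protein = 0.8 × 54.5 = 43.6 g → 43.6 × 4 = 174.4 kcal.
Non-protein calories = 2540 − 174.4 = 2365.6 kcal.
Fat: 30% × 2365.6 = 709.68 kcal; carbohydrate: 1655.92 kcal.
Fat: 709.68 kcal ÷ 9 kcal/g = 78.8533 g.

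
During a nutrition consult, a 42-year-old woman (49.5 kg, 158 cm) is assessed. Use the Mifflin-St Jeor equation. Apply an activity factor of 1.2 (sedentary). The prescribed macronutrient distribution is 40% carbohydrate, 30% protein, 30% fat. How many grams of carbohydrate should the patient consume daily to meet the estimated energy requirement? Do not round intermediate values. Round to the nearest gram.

Mifflin-St Jeor (female): BMR = 10(49.5) + 6.25(158) − 5(42) − 161 = 495 + 987.5 − 210 − 161 = 1111.5 kcal/day.
TEE = 1111.5 × 1.2 = 1333.8 kcal/day.
Carbohydrate energy = 40% × 1333.8 = 533.52 kcal.
Carbohydrate = 533.52 ÷ 4 kcal/g = 133.38 g.

133 g/day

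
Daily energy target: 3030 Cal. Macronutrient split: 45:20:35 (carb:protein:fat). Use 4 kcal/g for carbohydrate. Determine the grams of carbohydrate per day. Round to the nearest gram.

341 g/day

Carbohydrate energy = 45% × 3030 = 1363.5 kcal.
At 4 kcal/g: 1363.5 ÷ 4 = 340.875 g.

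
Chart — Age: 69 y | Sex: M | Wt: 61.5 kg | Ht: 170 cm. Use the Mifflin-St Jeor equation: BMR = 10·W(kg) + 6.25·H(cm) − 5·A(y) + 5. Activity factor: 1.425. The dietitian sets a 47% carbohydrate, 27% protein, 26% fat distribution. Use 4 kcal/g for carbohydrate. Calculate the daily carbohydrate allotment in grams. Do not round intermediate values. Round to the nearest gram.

224 g/day

Mifflin-St Jeor (male): BMR = 10(61.5) + 6.25(170) − 5(69) + 5 = 615 + 1062.5 − 345 + 5 = 1337.5 kcal/day.
TEE = 1337.5 × 1.425 = 1905.9375 kcal/day.
Carbohydrate energy = 47% × 1905.9375 = 895.7906 kcal.
Carbohydrate = 895.7906 ÷ 4 kcal/g = 223.9477 g.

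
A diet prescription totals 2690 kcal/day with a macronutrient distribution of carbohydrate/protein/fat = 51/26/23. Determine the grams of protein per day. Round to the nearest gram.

175 g/day

Protein energy = 26% × 2690 = 699.4 kcal.
At 4 kcal/g: 699.4 ÷ 4 = 174.85 g.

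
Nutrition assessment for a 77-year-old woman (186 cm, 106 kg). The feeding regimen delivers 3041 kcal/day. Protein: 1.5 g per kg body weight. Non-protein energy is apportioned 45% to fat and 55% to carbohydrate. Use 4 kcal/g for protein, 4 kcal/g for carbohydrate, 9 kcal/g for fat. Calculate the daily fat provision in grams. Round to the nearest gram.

Protein = 1.5 × 106 = 159 g → 159 × 4 = 636 kcal.
Non-protein calories = 3041 − 636 = 2405 kcal.
Fat: 45% × 2405 = 1082.25 kcal; carbohydrate: 1322.75 kcal.
Fat: 1082.25 kcal ÷ 9 kcal/g = 120.25 g.

120 g/day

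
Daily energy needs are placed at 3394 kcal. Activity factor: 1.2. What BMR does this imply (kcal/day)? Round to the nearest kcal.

BMR = TEE ÷ activity factor = 3394 ÷ 1.2 = 2828.3333 kcal/day.

2828 kcal/day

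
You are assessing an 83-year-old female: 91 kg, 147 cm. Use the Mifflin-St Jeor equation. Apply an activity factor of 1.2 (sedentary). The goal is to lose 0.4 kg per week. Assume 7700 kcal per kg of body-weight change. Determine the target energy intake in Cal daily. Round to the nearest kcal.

Mifflin-St Jeor (female): BMR = 10(91) + 6.25(147) − 5(83) − 161 = 910 + 918.75 − 415 − 161 = 1252.75 kcal/day.
TEE = 1252.75 × 1.2 = 1503.3 kcal/day.
Required daily deficit = 0.4 × 7700 ÷ 7 = 440 kcal/day.
Target intake = 1503.3 − 440 = 1063.3 kcal/day.

1063 Cal daily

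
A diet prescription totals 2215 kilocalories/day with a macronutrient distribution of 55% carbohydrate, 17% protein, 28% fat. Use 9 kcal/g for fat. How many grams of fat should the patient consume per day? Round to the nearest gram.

Fat energy = 28% × 2215 = 620.2 kcal.
At 9 kcal/g: 620.2 ÷ 9 = 68.9111 g.

69 g/day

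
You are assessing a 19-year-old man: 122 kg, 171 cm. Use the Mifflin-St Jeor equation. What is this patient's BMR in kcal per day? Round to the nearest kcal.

2199 kcal per day

Mifflin-St Jeor (male): BMR = 10(122) + 6.25(171) − 5(19) + 5 = 1220 + 1068.75 − 95 + 5 = 2198.75 kcal/day.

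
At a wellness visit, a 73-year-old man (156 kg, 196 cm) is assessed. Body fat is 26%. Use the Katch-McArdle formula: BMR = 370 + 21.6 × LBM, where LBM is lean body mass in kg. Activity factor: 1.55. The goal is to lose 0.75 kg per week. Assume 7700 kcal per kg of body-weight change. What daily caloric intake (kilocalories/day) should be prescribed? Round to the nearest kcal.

LBM = 156 × (1 − 0.26) = 115.44 kg. Katch-McArdle: BMR = 370 + 21.6 × 115.44 = 2863.504 kcal/day.
TEE = 2863.504 × 1.55 = 4438.4312 kcal/day.
Required daily deficit = 0.75 × 7700 ÷ 7 = 825 kcal/day.
Target intake = 4438.4312 − 825 = 3613.4312 kcal/day.

3613 kilocalories/day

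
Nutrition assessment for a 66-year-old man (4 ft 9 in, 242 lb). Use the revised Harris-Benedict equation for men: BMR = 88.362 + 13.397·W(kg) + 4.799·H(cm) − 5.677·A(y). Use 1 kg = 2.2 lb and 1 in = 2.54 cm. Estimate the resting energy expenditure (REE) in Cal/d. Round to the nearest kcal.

Convert to metric: weight = 242 ÷ 2.2 = 110 kg; height = (4×12 + 9) × 2.54 = 57 × 2.54 = 144.78 cm.
Harris-Benedict: BMR = 88.362 + 13.397(110) + 4.799(144.78) − 5.677(66) = 1882.1492 kcal/day.

1882 Cal/d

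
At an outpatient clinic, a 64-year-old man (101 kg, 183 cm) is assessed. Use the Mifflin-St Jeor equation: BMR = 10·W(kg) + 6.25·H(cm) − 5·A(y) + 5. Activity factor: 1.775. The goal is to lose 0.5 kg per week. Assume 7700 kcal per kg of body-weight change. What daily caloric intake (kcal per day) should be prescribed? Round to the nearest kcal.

2714 kcal per day

Mifflin-St Jeor (male): BMR = 10(101) + 6.25(183) − 5(64) + 5 = 1010 + 1143.75 − 320 + 5 = 1838.75 kcal/day.
TEE = 1838.75 × 1.775 = 3263.7813 kcal/day.
Required daily deficit = 0.5 × 7700 ÷ 7 = 550 kcal/day.
Target intake = 3263.7813 − 550 = 2713.7813 kcal/day.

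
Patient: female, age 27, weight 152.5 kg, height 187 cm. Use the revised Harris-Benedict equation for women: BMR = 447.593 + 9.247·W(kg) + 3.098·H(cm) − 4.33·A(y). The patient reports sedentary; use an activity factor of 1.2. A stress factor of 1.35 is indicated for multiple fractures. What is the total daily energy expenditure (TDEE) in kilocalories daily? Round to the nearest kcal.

3759 kilocalories daily

Harris-Benedict: BMR = 447.593 + 9.247(152.5) + 3.098(187) − 4.33(27) = 2320.1765 kcal/day.
TEE = BMR × activity factor = 2320.1765 × 1.2 = 2784.2118 kcal/day.
Apply stress factor: 2784.2118 × 1.35 = 3758.6859 kcal/day.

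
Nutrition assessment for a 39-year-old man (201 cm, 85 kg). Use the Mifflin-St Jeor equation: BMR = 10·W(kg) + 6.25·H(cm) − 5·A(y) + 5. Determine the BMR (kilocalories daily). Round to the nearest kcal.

1916 kilocalories daily

Mifflin-St Jeor (male): BMR = 10(85) + 6.25(201) − 5(39) + 5 = 850 + 1256.25 − 195 + 5 = 1916.25 kcal/day.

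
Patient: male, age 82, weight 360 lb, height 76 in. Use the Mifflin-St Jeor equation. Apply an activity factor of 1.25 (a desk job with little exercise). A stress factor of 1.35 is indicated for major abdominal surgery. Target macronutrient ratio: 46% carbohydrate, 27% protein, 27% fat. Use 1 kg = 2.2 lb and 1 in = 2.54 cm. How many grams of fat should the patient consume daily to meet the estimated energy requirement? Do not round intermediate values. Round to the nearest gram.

Convert to metric: weight = 360 ÷ 2.2 = 163.6364 kg; height = 76 × 2.54 = 193.04 cm.
Mifflin-St Jeor (male): BMR = 10(163.6364) + 6.25(193.04) − 5(82) + 5 = 1636.3636 + 1206.5 − 410 + 5 = 2437.8636 kcal/day.
TEE = 2437.8636 × 1.25 = 3047.3295 kcal/day.
With stress factor 1.35: 3047.3295 × 1.35 = 4113.8949 kcal/day.
Fat energy = 27% × 4113.8949 = 1110.7516 kcal.
Fat = 1110.7516 ÷ 9 kcal/g = 123.4168 g.

123 g/day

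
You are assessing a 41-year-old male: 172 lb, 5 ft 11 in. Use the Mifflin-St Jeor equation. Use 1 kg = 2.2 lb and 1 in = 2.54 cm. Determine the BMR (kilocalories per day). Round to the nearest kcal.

Convert to metric: weight = 172 ÷ 2.2 = 78.1818 kg; height = (5×12 + 11) × 2.54 = 71 × 2.54 = 180.34 cm.
Mifflin-St Jeor (male): BMR = 10(78.1818) + 6.25(180.34) − 5(41) + 5 = 781.8182 + 1127.125 − 205 + 5 = 1708.9432 kcal/day.

1709 kilocalories per day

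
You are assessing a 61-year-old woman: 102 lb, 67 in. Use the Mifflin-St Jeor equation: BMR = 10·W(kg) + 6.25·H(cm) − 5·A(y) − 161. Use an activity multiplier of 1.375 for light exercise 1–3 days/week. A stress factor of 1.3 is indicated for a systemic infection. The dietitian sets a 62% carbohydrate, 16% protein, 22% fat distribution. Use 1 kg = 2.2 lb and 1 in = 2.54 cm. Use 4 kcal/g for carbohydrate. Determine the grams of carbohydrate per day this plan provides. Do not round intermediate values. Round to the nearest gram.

Convert to metric: weight = 102 ÷ 2.2 = 46.3636 kg; height = 67 × 2.54 = 170.18 cm.
Mifflin-St Jeor (female): BMR = 10(46.3636) + 6.25(170.18) − 5(61) − 161 = 463.6364 + 1063.625 − 305 − 161 = 1061.2614 kcal/day.
TEE = 1061.2614 × 1.375 = 1459.2344 kcal/day.
With stress factor 1.3: 1459.2344 × 1.3 = 1897.0047 kcal/day.
Carbohydrate energy = 62% × 1897.0047 = 1176.1429 kcal.
Carbohydrate = 1176.1429 ÷ 4 kcal/g = 294.0357 g.

294 g/day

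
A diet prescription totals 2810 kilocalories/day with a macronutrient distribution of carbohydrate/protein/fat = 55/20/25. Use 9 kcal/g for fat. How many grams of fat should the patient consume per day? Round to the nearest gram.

Fat energy = 25% × 2810 = 702.5 kcal.
At 9 kcal/g: 702.5 ÷ 9 = 78.0556 g.

78 g/day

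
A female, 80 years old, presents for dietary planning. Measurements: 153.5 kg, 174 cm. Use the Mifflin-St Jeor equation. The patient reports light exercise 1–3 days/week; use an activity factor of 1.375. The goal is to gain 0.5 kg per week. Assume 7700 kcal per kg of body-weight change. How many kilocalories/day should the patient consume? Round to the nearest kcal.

3385 kilocalories/day

Mifflin-St Jeor (female): BMR = 10(153.5) + 6.25(174) − 5(80) − 161 = 1535 + 1087.5 − 400 − 161 = 2061.5 kcal/day.
TEE = 2061.5 × 1.375 = 2834.5625 kcal/day.
Required daily surplus = 0.5 × 7700 ÷ 7 = 550 kcal/day.
Target intake = 2834.5625 + 550 = 3384.5625 kcal/day.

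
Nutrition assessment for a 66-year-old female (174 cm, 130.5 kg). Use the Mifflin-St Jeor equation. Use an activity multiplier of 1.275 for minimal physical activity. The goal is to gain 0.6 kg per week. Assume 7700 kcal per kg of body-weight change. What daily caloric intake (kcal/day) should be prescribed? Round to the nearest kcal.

Mifflin-St Jeor (female): BMR = 10(130.5) + 6.25(174) − 5(66) − 161 = 1305 + 1087.5 − 330 − 161 = 1901.5 kcal/day.
TEE = 1901.5 × 1.275 = 2424.4125 kcal/day.
Required daily surplus = 0.6 × 7700 ÷ 7 = 660 kcal/day.
Target intake = 2424.4125 + 660 = 3084.4125 kcal/day.

3084 kcal/day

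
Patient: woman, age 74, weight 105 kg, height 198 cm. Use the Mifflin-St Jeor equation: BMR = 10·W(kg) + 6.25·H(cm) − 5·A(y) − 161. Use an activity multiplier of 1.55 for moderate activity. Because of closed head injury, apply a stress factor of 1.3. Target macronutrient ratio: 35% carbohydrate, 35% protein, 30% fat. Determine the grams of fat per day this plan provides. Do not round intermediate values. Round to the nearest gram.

118 g/day

Mifflin-St Jeor (female): BMR = 10(105) + 6.25(198) − 5(74) − 161 = 1050 + 1237.5 − 370 − 161 = 1756.5 kcal/day.
TEE = 1756.5 × 1.55 = 2722.575 kcal/day.
With stress factor 1.3: 2722.575 × 1.3 = 3539.3475 kcal/day.
Fat energy = 30% × 3539.3475 = 1061.8043 kcal.
Fat = 1061.8043 ÷ 9 kcal/g = 117.9783 g.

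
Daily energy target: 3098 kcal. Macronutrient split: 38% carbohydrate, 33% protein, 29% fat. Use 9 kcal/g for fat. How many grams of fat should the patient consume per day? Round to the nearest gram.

100 g/day

Fat energy = 29% × 3098 = 898.42 kcal.
At 9 kcal/g: 898.42 ÷ 9 = 99.8244 g.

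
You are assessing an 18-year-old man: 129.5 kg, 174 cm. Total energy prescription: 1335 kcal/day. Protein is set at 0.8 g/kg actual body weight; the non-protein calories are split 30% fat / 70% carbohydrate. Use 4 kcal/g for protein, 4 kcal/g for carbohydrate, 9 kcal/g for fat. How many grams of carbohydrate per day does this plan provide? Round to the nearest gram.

161 g/day

Protein = 0.8 × 129.5 = 103.6 g → 103.6 × 4 = 414.4 kcal.
Non-protein calories = 1335 − 414.4 = 920.6 kcal.
Fat: 30% × 920.6 = 276.18 kcal; carbohydrate: 644.42 kcal.
Carbohydrate: 644.42 kcal ÷ 4 kcal/g = 161.105 g.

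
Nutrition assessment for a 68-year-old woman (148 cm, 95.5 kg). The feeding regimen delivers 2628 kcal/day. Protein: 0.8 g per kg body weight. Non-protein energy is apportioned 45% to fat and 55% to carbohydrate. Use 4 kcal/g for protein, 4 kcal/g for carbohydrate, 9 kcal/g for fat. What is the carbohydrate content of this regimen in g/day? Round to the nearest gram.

Protein = 0.8 × 95.5 = 76.4 g → 76.4 × 4 = 305.6 kcal.
Non-protein calories = 2628 − 305.6 = 2322.4 kcal.
Fat: 45% × 2322.4 = 1045.08 kcal; carbohydrate: 1277.32 kcal.
Carbohydrate: 1277.32 kcal ÷ 4 kcal/g = 319.33 g.

319 g/day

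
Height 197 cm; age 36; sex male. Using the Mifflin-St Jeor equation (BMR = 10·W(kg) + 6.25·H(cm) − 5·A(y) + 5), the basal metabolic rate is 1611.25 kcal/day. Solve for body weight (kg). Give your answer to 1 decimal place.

1611.25 = 10·W + 6.25(197) − 5(36) + 5
10·W = 1611.25 − 1056.25 = 555, so W = 55.5 kg.

55.5 kg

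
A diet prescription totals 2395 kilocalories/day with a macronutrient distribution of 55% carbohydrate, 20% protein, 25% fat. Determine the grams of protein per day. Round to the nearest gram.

Protein energy = 20% × 2395 = 479 kcal.
At 4 kcal/g: 479 ÷ 4 = 119.75 g.

120 g/day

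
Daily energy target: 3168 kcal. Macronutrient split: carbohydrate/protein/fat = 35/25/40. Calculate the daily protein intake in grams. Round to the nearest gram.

198 g/day

Protein energy = 25% × 3168 = 792 kcal.
At 4 kcal/g: 792 ÷ 4 = 198 g.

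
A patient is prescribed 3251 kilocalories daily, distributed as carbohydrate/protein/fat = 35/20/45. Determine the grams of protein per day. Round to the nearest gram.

Protein energy = 20% × 3251 = 650.2 kcal.
At 4 kcal/g: 650.2 ÷ 4 = 162.55 g.

163 g/day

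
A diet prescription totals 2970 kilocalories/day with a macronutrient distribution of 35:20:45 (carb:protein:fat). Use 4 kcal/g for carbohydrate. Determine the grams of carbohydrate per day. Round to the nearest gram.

260 g/day

Carbohydrate energy = 35% × 2970 = 1039.5 kcal.
At 4 kcal/g: 1039.5 ÷ 4 = 259.875 g.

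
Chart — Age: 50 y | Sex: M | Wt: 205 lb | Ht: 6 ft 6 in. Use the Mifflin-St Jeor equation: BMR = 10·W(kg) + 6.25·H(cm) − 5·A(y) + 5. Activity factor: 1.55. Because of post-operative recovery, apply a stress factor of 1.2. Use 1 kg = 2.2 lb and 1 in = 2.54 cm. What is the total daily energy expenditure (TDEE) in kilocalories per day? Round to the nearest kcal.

Convert to metric: weight = 205 ÷ 2.2 = 93.1818 kg; height = (6×12 + 6) × 2.54 = 78 × 2.54 = 198.12 cm.
Mifflin-St Jeor (male): BMR = 10(93.1818) + 6.25(198.12) − 5(50) + 5 = 931.8182 + 1238.25 − 250 + 5 = 1925.0682 kcal/day.
TEE = BMR × activity factor = 1925.0682 × 1.55 = 2983.8557 kcal/day.
Apply stress factor: 2983.8557 × 1.2 = 3580.6268 kcal/day.

3581 kilocalories per day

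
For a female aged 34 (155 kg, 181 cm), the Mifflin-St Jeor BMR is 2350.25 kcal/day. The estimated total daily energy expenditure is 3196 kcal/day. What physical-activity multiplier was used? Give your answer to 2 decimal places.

1.36

Activity factor = TEE ÷ BMR = 3196 ÷ 2350.25 = 1.36.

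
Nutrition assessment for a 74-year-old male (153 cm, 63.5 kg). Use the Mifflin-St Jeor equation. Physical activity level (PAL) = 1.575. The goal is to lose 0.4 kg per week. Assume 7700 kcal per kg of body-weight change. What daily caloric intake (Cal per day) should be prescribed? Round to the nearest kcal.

Mifflin-St Jeor (male): BMR = 10(63.5) + 6.25(153) − 5(74) + 5 = 635 + 956.25 − 370 + 5 = 1226.25 kcal/day.
TEE = 1226.25 × 1.575 = 1931.3438 kcal/day.
Required daily deficit = 0.4 × 7700 ÷ 7 = 440 kcal/day.
Target intake = 1931.3438 − 440 = 1491.3438 kcal/day.

1491 Cal per day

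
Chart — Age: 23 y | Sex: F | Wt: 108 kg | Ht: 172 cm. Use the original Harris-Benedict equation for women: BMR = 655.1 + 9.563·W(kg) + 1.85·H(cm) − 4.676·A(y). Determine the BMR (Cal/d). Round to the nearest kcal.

1899 Cal/d

Harris-Benedict: BMR = 655.1 + 9.563(108) + 1.85(172) − 4.676(23) = 1898.556 kcal/day.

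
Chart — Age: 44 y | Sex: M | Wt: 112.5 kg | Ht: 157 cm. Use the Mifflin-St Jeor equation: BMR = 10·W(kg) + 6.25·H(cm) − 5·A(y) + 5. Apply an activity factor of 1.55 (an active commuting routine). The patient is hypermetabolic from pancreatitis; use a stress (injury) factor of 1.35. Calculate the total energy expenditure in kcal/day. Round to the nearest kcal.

3957 kcal/day

Mifflin-St Jeor (male): BMR = 10(112.5) + 6.25(157) − 5(44) + 5 = 1125 + 981.25 − 220 + 5 = 1891.25 kcal/day.
TEE = BMR × activity factor = 1891.25 × 1.55 = 2931.4375 kcal/day.
Apply stress factor: 2931.4375 × 1.35 = 3957.4406 kcal/day.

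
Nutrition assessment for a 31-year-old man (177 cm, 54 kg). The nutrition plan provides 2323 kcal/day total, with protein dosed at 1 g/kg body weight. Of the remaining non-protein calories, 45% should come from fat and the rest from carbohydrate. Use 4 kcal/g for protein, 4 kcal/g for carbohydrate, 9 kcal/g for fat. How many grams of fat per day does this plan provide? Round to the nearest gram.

Protein = 1 × 54 = 54 g → 54 × 4 = 216 kcal.
Non-protein calories = 2323 − 216 = 2107 kcal.
Fat: 45% × 2107 = 948.15 kcal; carbohydrate: 1158.85 kcal.
Fat: 948.15 kcal ÷ 9 kcal/g = 105.35 g.

105 g/day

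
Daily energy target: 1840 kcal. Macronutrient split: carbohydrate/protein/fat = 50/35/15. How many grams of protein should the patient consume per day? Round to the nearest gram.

Protein energy = 35% × 1840 = 644 kcal.
At 4 kcal/g: 644 ÷ 4 = 161 g.

161 g/day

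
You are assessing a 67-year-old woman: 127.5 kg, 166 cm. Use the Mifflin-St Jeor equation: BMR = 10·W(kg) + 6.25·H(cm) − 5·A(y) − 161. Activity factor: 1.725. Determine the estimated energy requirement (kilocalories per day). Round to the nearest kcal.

Mifflin-St Jeor (female): BMR = 10(127.5) + 6.25(166) − 5(67) − 161 = 1275 + 1037.5 − 335 − 161 = 1816.5 kcal/day.
TEE = BMR × activity factor = 1816.5 × 1.725 = 3133.4625 kcal/day.

3133 kilocalories per day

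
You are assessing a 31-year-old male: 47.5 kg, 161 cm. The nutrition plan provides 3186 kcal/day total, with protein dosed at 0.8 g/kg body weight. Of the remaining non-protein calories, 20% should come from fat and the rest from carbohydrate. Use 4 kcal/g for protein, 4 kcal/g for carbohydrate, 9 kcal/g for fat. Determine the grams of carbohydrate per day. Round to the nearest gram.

Protein = 0.8 × 47.5 = 38 g → 38 × 4 = 152 kcal.
Non-protein calories = 3186 − 152 = 3034 kcal.
Fat: 20% × 3034 = 606.8 kcal; carbohydrate: 2427.2 kcal.
Carbohydrate: 2427.2 kcal ÷ 4 kcal/g = 606.8 g.

607 g/day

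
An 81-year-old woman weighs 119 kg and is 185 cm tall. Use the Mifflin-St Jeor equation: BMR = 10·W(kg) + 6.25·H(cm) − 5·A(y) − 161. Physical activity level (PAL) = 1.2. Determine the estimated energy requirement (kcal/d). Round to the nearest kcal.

2136 kcal/d

Mifflin-St Jeor (female): BMR = 10(119) + 6.25(185) − 5(81) − 161 = 1190 + 1156.25 − 405 − 161 = 1780.25 kcal/day.
TEE = BMR × activity factor = 1780.25 × 1.2 = 2136.3 kcal/day.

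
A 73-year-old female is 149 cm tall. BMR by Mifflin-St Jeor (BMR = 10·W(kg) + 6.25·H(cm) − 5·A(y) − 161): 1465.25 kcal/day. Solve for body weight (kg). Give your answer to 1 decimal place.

1465.25 = 10·W + 6.25(149) − 5(73) − 161
10·W = 1465.25 − 405.25 = 1060, so W = 106 kg.

106.0 kg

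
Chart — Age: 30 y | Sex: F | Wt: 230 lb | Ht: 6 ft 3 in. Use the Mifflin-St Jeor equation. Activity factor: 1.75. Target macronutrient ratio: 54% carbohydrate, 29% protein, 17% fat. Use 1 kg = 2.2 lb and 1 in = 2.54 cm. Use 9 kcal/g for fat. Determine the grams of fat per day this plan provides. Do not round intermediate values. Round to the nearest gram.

64 g/day

Convert to metric: weight = 230 ÷ 2.2 = 104.5455 kg; height = (6×12 + 3) × 2.54 = 75 × 2.54 = 190.5 cm.
Mifflin-St Jeor (female): BMR = 10(104.5455) + 6.25(190.5) − 5(30) − 161 = 1045.4545 + 1190.625 − 150 − 161 = 1925.0795 kcal/day.
TEE = 1925.0795 × 1.75 = 3368.8892 kcal/day.
Fat energy = 17% × 3368.8892 = 572.7112 kcal.
Fat = 572.7112 ÷ 9 kcal/g = 63.6346 g.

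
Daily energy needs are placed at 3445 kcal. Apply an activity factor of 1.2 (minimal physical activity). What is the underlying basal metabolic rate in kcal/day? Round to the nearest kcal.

BMR = TEE ÷ activity factor = 3445 ÷ 1.2 = 2870.8333 kcal/day.

2871 kcal/day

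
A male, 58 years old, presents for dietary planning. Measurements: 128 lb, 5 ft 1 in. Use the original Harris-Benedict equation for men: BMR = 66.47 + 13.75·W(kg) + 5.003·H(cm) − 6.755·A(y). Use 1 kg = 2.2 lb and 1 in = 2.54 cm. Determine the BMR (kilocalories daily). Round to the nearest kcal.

1250 kilocalories daily

Convert to metric: weight = 128 ÷ 2.2 = 58.1818 kg; height = (5×12 + 1) × 2.54 = 61 × 2.54 = 154.94 cm.
Harris-Benedict: BMR = 66.47 + 13.75(58.1818) + 5.003(154.94) − 6.755(58) = 1249.8448 kcal/day.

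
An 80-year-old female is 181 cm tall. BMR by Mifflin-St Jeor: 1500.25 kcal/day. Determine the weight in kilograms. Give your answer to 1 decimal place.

1500.25 = 10·W + 6.25(181) − 5(80) − 161
10·W = 1500.25 − 570.25 = 930, so W = 93 kg.

93.0 kg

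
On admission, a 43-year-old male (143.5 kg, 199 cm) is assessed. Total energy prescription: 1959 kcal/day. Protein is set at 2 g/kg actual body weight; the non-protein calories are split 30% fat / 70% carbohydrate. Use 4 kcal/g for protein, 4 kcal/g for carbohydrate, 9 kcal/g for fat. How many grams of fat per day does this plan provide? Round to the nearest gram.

Protein = 2 × 143.5 = 287 g → 287 × 4 = 1148 kcal.
Non-protein calories = 1959 − 1148 = 811 kcal.
Fat: 30% × 811 = 243.3 kcal; carbohydrate: 567.7 kcal.
Fat: 243.3 kcal ÷ 9 kcal/g = 27.0333 g.

27 g/day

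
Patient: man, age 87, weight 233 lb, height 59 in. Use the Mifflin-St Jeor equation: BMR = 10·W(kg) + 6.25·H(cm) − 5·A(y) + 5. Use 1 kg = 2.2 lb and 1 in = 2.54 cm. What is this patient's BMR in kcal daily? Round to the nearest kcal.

Convert to metric: weight = 233 ÷ 2.2 = 105.9091 kg; height = 59 × 2.54 = 149.86 cm.
Mifflin-St Jeor (male): BMR = 10(105.9091) + 6.25(149.86) − 5(87) + 5 = 1059.0909 + 936.625 − 435 + 5 = 1565.7159 kcal/day.

1566 kcal daily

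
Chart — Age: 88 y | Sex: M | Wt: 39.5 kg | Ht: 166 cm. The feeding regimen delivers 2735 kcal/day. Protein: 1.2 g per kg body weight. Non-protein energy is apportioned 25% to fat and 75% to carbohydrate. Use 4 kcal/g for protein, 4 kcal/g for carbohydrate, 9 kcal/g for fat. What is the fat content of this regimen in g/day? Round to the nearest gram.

Protein = 1.2 × 39.5 = 47.4 g → 47.4 × 4 = 189.6 kcal.
Non-protein calories = 2735 − 189.6 = 2545.4 kcal.
Fat: 25% × 2545.4 = 636.35 kcal; carbohydrate: 1909.05 kcal.
Fat: 636.35 kcal ÷ 9 kcal/g = 70.7056 g.

71 g/day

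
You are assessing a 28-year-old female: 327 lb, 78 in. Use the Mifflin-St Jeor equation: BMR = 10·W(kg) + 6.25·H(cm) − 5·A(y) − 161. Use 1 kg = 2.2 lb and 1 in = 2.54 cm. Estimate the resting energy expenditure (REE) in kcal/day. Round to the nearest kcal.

2424 kcal/day

Convert to metric: weight = 327 ÷ 2.2 = 148.6364 kg; height = 78 × 2.54 = 198.12 cm.
Mifflin-St Jeor (female): BMR = 10(148.6364) + 6.25(198.12) − 5(28) − 161 = 1486.3636 + 1238.25 − 140 − 161 = 2423.6136 kcal/day.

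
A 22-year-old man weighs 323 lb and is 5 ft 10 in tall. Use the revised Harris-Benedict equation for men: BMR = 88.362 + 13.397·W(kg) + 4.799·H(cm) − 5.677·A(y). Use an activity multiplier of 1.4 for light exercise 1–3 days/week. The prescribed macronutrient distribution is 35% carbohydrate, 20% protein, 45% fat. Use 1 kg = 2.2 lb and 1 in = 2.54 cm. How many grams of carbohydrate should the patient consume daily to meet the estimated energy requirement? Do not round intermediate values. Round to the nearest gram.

341 g/day

Convert to metric: weight = 323 ÷ 2.2 = 146.8182 kg; height = (5×12 + 10) × 2.54 = 70 × 2.54 = 177.8 cm.
Harris-Benedict: BMR = 88.362 + 13.397(146.8182) + 4.799(177.8) − 5.677(22) = 2783.6534 kcal/day.
TEE = 2783.6534 × 1.4 = 3897.1147 kcal/day.
Carbohydrate energy = 35% × 3897.1147 = 1363.9902 kcal.
Carbohydrate = 1363.9902 ÷ 4 kcal/g = 340.9975 g.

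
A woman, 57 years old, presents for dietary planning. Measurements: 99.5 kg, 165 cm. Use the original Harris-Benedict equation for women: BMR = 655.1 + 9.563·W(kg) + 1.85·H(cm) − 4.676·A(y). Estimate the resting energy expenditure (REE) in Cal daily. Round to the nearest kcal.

1645 Cal daily

Harris-Benedict: BMR = 655.1 + 9.563(99.5) + 1.85(165) − 4.676(57) = 1645.3365 kcal/day.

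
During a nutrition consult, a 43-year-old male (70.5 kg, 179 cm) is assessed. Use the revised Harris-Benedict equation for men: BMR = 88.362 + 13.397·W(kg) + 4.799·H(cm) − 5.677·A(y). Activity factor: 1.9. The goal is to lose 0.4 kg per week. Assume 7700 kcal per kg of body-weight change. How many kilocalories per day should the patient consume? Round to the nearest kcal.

2691 kilocalories per day

Harris-Benedict: BMR = 88.362 + 13.397(70.5) + 4.799(179) − 5.677(43) = 1647.7605 kcal/day.
TEE = 1647.7605 × 1.9 = 3130.745 kcal/day.
Required daily deficit = 0.4 × 7700 ÷ 7 = 440 kcal/day.
Target intake = 3130.745 − 440 = 2690.745 kcal/day.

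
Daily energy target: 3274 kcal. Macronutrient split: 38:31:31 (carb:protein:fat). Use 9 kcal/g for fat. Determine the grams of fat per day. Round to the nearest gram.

Fat energy = 31% × 3274 = 1014.94 kcal.
At 9 kcal/g: 1014.94 ÷ 9 = 112.7711 g.

113 g/day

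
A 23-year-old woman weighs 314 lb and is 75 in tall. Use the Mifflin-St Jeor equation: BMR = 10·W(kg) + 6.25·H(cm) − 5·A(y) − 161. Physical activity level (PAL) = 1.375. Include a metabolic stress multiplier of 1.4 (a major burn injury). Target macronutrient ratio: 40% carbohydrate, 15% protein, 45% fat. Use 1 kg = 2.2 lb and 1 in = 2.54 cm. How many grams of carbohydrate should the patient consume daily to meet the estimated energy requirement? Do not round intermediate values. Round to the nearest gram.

Convert to metric: weight = 314 ÷ 2.2 = 142.7273 kg; height = 75 × 2.54 = 190.5 cm.
Mifflin-St Jeor (female): BMR = 10(142.7273) + 6.25(190.5) − 5(23) − 161 = 1427.2727 + 1190.625 − 115 − 161 = 2341.8977 kcal/day.
TEE = 2341.8977 × 1.375 = 3220.1094 kcal/day.
With stress factor 1.4: 3220.1094 × 1.4 = 4508.1531 kcal/day.
Carbohydrate energy = 40% × 4508.1531 = 1803.2613 kcal.
Carbohydrate = 1803.2613 ÷ 4 kcal/g = 450.8153 g.

451 g/day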